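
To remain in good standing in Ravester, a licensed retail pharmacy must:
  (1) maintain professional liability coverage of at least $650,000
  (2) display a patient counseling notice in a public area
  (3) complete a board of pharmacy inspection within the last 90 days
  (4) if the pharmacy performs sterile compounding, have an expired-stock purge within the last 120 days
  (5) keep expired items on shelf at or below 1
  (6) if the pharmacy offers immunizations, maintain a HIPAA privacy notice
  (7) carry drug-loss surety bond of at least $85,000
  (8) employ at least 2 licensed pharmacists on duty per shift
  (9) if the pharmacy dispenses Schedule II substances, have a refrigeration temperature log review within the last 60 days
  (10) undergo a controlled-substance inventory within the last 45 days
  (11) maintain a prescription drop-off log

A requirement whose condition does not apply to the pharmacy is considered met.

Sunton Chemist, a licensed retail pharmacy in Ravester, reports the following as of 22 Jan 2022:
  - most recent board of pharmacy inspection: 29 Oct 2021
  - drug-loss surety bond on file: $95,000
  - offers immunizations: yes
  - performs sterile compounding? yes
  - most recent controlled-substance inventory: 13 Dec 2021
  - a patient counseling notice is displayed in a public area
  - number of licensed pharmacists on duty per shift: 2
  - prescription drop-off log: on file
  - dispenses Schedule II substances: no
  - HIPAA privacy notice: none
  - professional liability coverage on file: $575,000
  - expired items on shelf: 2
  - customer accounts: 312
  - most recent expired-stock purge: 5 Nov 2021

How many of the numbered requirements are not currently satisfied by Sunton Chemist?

3

1. professional liability coverage $575,000 < $650,000 → not met
2. patient counseling notice present → met
3. board of pharmacy inspection 85 days ago vs limit 90 → met
4. condition 'performs sterile compounding' holds; expired-stock purge 78 days ago vs limit 120 → met
5. expired items on shelf 2 > 1 → not met
6. condition 'offers immunizations' holds; HIPAA privacy notice absent → not met
7. drug-loss surety bond $95,000 ≥ $85,000 → met
8. licensed pharmacists on duty per shift 2 ≥ 2 → met
9. condition 'dispenses Schedule II substances' does not hold → requirement n/a → met
10. controlled-substance inventory 40 days ago vs limit 45 → met
11. prescription drop-off log present → met
Not met: 3 of 11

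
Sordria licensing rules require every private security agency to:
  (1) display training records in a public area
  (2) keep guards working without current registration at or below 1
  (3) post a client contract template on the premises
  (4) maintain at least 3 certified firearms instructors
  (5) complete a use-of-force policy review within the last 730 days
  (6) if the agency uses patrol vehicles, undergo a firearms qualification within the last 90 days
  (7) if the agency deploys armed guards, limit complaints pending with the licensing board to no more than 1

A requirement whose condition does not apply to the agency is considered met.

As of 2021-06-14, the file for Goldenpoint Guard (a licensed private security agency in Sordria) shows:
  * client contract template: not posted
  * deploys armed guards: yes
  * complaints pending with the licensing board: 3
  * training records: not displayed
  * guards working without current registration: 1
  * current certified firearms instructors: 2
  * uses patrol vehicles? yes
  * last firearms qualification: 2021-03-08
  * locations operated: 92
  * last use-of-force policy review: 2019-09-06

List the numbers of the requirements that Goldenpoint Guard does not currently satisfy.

1. training records absent → not met
2. guards working without current registration 1 ≤ 1 → met
3. client contract template absent → not met
4. certified firearms instructors 2 < 3 → not met
5. use-of-force policy review 647 days ago vs limit 730 → met
6. condition 'uses patrol vehicles' holds; firearms qualification 98 days ago vs limit 90 → not met
7. condition 'deploys armed guards' holds; complaints pending with the licensing board 3 > 1 → not met
Not met: 1, 3, 4, 6, 7

1, 3, 4, 6, 7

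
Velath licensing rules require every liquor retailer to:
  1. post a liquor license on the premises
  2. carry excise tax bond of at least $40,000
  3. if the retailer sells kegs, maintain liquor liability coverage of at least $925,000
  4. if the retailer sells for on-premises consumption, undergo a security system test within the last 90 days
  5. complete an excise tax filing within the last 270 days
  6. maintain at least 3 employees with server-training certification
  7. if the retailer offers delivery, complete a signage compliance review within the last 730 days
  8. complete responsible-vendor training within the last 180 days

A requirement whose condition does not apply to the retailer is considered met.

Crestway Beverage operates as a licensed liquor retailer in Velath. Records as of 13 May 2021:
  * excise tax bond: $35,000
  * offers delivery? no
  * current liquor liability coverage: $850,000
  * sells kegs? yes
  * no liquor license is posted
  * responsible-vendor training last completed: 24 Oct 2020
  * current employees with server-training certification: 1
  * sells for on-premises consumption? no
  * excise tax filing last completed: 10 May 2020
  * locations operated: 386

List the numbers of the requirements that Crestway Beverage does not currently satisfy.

1, 2, 3, 5, 6, 8

1. liquor license absent → not met
2. excise tax bond $35,000 < $40,000 → not met
3. condition 'sells kegs' holds; liquor liability coverage $850,000 < $925,000 → not met
4. condition 'sells for on-premises consumption' does not hold → requirement n/a → met
5. excise tax filing 368 days ago vs limit 270 → not met
6. employees with server-training certification 1 < 3 → not met
7. condition 'offers delivery' does not hold → requirement n/a → met
8. responsible-vendor training 201 days ago vs limit 180 → not met
Not met: 1, 2, 3, 5, 6, 8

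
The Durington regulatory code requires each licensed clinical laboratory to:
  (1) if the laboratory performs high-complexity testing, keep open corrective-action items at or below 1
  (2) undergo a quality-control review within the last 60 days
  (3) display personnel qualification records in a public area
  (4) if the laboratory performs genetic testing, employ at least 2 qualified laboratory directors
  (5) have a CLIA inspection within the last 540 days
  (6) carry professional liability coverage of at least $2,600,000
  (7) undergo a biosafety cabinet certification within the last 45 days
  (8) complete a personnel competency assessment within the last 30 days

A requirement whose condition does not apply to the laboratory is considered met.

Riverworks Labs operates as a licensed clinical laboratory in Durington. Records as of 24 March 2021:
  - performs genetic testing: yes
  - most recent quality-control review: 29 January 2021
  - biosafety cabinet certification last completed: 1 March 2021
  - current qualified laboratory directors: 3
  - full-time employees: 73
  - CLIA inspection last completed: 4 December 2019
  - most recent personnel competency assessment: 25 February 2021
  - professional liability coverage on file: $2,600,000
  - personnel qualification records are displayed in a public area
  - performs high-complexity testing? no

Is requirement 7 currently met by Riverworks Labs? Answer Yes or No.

7. biosafety cabinet certification 23 days ago vs limit 45 → met

Yes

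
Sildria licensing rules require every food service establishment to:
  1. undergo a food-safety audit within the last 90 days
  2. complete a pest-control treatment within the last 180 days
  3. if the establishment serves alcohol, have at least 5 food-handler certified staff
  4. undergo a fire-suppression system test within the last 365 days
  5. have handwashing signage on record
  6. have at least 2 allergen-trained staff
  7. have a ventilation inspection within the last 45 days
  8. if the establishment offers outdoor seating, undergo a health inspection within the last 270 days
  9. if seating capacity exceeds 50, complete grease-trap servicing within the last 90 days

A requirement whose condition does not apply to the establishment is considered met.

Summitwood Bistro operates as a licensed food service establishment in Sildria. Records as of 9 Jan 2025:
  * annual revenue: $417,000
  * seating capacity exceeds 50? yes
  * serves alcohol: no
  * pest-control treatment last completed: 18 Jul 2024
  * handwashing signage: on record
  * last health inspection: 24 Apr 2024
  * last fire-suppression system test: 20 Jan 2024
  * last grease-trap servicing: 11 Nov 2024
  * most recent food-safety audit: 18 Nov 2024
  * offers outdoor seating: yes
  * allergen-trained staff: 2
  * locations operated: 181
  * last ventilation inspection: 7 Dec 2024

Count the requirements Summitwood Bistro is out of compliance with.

0

1. food-safety audit 52 days ago vs limit 90 → met
2. pest-control treatment 175 days ago vs limit 180 → met
3. condition 'serves alcohol' does not hold → requirement n/a → met
4. fire-suppression system test 355 days ago vs limit 365 → met
5. handwashing signage present → met
6. allergen-trained staff 2 ≥ 2 → met
7. ventilation inspection 33 days ago vs limit 45 → met
8. condition 'offers outdoor seating' holds; health inspection 260 days ago vs limit 270 → met
9. condition 'seating capacity exceeds 50' holds; grease-trap servicing 59 days ago vs limit 90 → met
Not met: 0 of 9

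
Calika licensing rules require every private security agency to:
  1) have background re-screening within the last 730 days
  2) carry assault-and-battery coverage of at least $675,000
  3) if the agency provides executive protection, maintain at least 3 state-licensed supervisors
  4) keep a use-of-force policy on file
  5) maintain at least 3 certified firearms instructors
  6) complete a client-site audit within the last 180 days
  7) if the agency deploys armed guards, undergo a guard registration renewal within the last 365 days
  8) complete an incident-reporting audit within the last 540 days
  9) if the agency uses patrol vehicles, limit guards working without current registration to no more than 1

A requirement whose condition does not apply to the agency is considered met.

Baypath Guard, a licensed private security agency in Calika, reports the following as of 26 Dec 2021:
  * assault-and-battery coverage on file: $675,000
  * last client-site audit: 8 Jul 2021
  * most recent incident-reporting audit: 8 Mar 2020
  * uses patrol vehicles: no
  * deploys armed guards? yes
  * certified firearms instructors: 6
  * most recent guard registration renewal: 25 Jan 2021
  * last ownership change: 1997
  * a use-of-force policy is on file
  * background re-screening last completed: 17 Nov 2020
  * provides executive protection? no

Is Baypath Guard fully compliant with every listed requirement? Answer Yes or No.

1. background re-screening 404 days ago vs limit 730 → met
2. assault-and-battery coverage $675,000 ≥ $675,000 → met
3. condition 'provides executive protection' does not hold → requirement n/a → met
4. use-of-force policy present → met
5. certified firearms instructors 6 ≥ 3 → met
6. client-site audit 171 days ago vs limit 180 → met
7. condition 'deploys armed guards' holds; guard registration renewal 335 days ago vs limit 365 → met
8. incident-reporting audit 658 days ago vs limit 540 → not met
9. condition 'uses patrol vehicles' does not hold → requirement n/a → met
Not met: 8

No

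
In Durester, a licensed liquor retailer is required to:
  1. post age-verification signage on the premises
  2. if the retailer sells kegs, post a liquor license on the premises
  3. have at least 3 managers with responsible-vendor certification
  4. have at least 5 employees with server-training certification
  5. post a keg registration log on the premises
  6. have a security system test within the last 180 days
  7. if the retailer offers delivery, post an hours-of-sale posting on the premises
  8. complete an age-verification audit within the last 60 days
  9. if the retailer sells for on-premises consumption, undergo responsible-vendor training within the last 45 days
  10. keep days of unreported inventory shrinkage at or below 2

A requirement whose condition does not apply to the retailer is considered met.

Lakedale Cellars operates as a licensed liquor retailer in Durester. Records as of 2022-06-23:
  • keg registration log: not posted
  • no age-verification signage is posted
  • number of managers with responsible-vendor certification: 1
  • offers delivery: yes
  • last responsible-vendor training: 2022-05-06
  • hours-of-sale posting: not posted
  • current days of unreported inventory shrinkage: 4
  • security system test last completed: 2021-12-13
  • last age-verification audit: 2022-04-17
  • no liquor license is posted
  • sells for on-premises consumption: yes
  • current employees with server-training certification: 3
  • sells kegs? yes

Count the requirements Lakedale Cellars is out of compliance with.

10

1. age-verification signage absent → not met
2. condition 'sells kegs' holds; liquor license absent → not met
3. managers with responsible-vendor certification 1 < 3 → not met
4. employees with server-training certification 3 < 5 → not met
5. keg registration log absent → not met
6. security system test 192 days ago vs limit 180 → not met
7. condition 'offers delivery' holds; hours-of-sale posting absent → not met
8. age-verification audit 67 days ago vs limit 60 → not met
9. condition 'sells for on-premises consumption' holds; responsible-vendor training 48 days ago vs limit 45 → not met
10. days of unreported inventory shrinkage 4 > 2 → not met
Not met: 10 of 10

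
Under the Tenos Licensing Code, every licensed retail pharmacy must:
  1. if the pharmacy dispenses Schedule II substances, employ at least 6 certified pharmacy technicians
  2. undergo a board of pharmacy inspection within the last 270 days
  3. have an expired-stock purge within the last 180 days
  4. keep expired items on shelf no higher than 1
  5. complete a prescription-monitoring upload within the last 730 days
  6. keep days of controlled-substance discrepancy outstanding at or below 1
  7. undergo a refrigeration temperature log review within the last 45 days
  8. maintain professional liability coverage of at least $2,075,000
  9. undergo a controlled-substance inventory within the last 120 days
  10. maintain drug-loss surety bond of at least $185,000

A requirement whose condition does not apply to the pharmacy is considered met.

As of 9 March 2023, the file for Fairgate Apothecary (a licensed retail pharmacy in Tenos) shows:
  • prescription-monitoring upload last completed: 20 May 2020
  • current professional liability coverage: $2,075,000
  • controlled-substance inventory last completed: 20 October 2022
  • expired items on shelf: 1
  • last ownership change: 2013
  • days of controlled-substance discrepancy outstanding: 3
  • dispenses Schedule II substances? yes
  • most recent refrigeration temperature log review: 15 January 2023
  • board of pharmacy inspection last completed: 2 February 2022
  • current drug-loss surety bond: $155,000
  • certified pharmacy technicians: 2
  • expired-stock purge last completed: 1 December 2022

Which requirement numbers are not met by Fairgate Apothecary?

1. condition 'dispenses Schedule II substances' holds; certified pharmacy technicians 2 < 6 → not met
2. board of pharmacy inspection 400 days ago vs limit 270 → not met
3. expired-stock purge 98 days ago vs limit 180 → met
4. expired items on shelf 1 ≤ 1 → met
5. prescription-monitoring upload 1023 days ago vs limit 730 → not met
6. days of controlled-substance discrepancy outstanding 3 > 1 → not met
7. refrigeration temperature log review 53 days ago vs limit 45 → not met
8. professional liability coverage $2,075,000 ≥ $2,075,000 → met
9. controlled-substance inventory 140 days ago vs limit 120 → not met
10. drug-loss surety bond $155,000 < $185,000 → not met
Not met: 1, 2, 5, 6, 7, 9, 10

1, 2, 5, 6, 7, 9, 10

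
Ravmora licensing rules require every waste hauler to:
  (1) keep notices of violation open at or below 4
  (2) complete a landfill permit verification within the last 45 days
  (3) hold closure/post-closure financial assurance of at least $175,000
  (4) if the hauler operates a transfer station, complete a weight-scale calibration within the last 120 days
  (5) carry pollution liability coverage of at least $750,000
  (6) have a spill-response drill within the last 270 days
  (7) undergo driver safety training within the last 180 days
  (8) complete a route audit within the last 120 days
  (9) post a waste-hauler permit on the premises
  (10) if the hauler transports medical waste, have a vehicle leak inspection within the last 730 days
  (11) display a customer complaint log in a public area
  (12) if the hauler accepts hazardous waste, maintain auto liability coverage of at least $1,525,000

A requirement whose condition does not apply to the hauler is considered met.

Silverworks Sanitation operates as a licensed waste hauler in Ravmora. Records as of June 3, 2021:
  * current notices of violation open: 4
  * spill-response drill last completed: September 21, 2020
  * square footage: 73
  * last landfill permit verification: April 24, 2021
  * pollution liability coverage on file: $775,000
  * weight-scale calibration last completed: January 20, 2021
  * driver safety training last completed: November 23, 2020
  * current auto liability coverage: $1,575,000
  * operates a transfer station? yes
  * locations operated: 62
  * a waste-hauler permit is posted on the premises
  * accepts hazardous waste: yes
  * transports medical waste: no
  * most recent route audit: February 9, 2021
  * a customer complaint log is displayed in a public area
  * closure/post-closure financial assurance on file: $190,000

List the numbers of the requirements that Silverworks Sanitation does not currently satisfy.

4, 7

1. notices of violation open 4 ≤ 4 → met
2. landfill permit verification 40 days ago vs limit 45 → met
3. closure/post-closure financial assurance $190,000 ≥ $175,000 → met
4. condition 'operates a transfer station' holds; weight-scale calibration 134 days ago vs limit 120 → not met
5. pollution liability coverage $775,000 ≥ $750,000 → met
6. spill-response drill 255 days ago vs limit 270 → met
7. driver safety training 192 days ago vs limit 180 → not met
8. route audit 114 days ago vs limit 120 → met
9. waste-hauler permit present → met
10. condition 'transports medical waste' does not hold → requirement n/a → met
11. customer complaint log present → met
12. condition 'accepts hazardous waste' holds; auto liability coverage $1,575,000 ≥ $1,525,000 → met
Not met: 4, 7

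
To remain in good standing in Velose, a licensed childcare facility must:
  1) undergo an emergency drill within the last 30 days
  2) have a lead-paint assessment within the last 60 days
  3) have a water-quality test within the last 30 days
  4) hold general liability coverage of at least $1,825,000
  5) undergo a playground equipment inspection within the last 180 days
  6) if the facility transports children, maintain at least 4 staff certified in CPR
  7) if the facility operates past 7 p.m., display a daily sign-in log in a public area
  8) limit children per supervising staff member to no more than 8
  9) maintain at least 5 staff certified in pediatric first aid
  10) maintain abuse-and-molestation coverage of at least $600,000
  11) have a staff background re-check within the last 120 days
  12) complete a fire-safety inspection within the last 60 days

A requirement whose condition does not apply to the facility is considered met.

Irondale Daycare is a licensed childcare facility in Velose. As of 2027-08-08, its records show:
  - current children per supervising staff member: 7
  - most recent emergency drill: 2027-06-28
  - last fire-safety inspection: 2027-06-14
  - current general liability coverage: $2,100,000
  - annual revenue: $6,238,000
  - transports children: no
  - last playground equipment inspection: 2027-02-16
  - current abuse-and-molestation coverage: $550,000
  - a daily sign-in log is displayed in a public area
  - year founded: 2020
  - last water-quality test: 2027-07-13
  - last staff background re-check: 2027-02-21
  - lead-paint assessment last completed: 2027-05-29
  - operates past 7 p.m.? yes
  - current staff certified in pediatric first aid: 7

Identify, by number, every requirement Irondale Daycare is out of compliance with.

1. emergency drill 41 days ago vs limit 30 → not met
2. lead-paint assessment 71 days ago vs limit 60 → not met
3. water-quality test 26 days ago vs limit 30 → met
4. general liability coverage $2,100,000 ≥ $1,825,000 → met
5. playground equipment inspection 173 days ago vs limit 180 → met
6. condition 'transports children' does not hold → requirement n/a → met
7. condition 'operates past 7 p.m.' holds; daily sign-in log present → met
8. children per supervising staff member 7 ≤ 8 → met
9. staff certified in pediatric first aid 7 ≥ 5 → met
10. abuse-and-molestation coverage $550,000 < $600,000 → not met
11. staff background re-check 168 days ago vs limit 120 → not met
12. fire-safety inspection 55 days ago vs limit 60 → met
Not met: 1, 2, 10, 11

1, 2, 10, 11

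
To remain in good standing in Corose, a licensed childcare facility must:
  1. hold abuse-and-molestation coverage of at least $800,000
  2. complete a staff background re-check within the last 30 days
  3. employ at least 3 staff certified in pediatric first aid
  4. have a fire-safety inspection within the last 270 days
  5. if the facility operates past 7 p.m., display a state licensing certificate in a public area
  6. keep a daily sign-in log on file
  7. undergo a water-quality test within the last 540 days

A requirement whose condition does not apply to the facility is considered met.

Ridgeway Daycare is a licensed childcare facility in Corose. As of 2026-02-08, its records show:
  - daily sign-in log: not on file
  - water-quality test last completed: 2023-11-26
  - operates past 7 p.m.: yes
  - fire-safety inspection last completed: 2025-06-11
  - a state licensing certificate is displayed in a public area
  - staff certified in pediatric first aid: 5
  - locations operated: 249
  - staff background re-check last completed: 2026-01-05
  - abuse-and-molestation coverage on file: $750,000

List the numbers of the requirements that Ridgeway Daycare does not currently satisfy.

1, 2, 6, 7

1. abuse-and-molestation coverage $750,000 < $800,000 → not met
2. staff background re-check 34 days ago vs limit 30 → not met
3. staff certified in pediatric first aid 5 ≥ 3 → met
4. fire-safety inspection 242 days ago vs limit 270 → met
5. condition 'operates past 7 p.m.' holds; state licensing certificate present → met
6. daily sign-in log absent → not met
7. water-quality test 805 days ago vs limit 540 → not met
Not met: 1, 2, 6, 7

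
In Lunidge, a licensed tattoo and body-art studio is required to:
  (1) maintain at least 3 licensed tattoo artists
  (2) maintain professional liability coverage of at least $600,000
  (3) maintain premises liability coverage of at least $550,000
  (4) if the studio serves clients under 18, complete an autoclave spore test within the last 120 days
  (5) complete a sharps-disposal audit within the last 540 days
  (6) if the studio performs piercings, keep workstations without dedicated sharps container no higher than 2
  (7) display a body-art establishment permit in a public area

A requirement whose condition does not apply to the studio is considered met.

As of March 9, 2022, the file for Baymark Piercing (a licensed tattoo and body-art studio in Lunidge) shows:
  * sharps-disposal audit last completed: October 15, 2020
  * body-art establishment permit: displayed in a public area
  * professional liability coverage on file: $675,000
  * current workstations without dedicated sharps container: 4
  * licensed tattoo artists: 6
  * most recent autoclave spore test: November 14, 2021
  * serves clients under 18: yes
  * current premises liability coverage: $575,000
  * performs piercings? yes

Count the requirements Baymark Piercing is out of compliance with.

1

1. licensed tattoo artists 6 ≥ 3 → met
2. professional liability coverage $675,000 ≥ $600,000 → met
3. premises liability coverage $575,000 ≥ $550,000 → met
4. condition 'serves clients under 18' holds; autoclave spore test 115 days ago vs limit 120 → met
5. sharps-disposal audit 510 days ago vs limit 540 → met
6. condition 'performs piercings' holds; workstations without dedicated sharps container 4 > 2 → not met
7. body-art establishment permit present → met
Not met: 1 of 7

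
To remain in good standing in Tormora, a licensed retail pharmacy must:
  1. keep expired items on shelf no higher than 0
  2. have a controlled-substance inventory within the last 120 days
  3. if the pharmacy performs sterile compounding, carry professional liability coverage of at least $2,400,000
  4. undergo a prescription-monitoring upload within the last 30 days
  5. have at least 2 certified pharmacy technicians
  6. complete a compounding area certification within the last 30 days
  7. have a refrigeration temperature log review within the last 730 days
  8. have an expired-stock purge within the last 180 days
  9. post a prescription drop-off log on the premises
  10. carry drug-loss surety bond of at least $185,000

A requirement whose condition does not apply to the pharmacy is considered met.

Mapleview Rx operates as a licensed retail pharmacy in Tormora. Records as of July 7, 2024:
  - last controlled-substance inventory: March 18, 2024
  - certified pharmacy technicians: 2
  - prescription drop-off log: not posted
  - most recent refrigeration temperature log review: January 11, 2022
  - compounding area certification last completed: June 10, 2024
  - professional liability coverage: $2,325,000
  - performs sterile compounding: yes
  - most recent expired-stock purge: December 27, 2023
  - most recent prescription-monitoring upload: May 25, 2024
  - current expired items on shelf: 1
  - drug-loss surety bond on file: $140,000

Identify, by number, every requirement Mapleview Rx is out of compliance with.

1. expired items on shelf 1 > 0 → not met
2. controlled-substance inventory 111 days ago vs limit 120 → met
3. condition 'performs sterile compounding' holds; professional liability coverage $2,325,000 < $2,400,000 → not met
4. prescription-monitoring upload 43 days ago vs limit 30 → not met
5. certified pharmacy technicians 2 ≥ 2 → met
6. compounding area certification 27 days ago vs limit 30 → met
7. refrigeration temperature log review 908 days ago vs limit 730 → not met
8. expired-stock purge 193 days ago vs limit 180 → not met
9. prescription drop-off log absent → not met
10. drug-loss surety bond $140,000 < $185,000 → not met
Not met: 1, 3, 4, 7, 8, 9, 10

1, 3, 4, 7, 8, 9, 10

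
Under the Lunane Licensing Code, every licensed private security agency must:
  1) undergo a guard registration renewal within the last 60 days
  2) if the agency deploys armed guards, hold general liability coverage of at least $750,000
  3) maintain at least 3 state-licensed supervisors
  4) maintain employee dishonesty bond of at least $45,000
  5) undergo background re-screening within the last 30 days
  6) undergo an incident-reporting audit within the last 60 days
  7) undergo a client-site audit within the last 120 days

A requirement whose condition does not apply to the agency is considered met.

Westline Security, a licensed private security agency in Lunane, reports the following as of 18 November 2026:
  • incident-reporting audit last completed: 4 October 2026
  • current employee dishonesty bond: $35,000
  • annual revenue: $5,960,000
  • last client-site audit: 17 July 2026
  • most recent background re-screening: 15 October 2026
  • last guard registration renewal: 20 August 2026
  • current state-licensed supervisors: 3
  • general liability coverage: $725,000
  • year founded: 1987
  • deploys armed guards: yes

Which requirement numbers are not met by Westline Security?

1, 2, 4, 5, 7

1. guard registration renewal 90 days ago vs limit 60 → not met
2. condition 'deploys armed guards' holds; general liability coverage $725,000 < $750,000 → not met
3. state-licensed supervisors 3 ≥ 3 → met
4. employee dishonesty bond $35,000 < $45,000 → not met
5. background re-screening 34 days ago vs limit 30 → not met
6. incident-reporting audit 45 days ago vs limit 60 → met
7. client-site audit 124 days ago vs limit 120 → not met
Not met: 1, 2, 4, 5, 7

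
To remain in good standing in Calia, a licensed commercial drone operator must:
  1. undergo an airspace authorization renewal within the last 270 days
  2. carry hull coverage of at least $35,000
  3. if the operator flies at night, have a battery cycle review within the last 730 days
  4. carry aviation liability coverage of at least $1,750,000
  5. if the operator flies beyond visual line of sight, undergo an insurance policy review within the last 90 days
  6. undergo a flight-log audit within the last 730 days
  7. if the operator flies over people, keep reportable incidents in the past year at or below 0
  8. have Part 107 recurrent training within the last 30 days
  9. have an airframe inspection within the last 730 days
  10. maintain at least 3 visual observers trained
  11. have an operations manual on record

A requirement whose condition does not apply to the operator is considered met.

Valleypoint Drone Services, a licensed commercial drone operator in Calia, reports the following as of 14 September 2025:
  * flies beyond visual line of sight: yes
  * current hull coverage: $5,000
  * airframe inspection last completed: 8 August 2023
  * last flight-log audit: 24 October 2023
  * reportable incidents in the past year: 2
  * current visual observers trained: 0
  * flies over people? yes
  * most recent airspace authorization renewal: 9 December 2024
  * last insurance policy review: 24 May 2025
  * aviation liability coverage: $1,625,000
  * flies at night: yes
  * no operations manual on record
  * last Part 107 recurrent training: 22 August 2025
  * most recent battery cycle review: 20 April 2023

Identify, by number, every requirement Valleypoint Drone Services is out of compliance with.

1, 2, 3, 4, 5, 7, 9, 10, 11

1. airspace authorization renewal 279 days ago vs limit 270 → not met
2. hull coverage $5,000 < $35,000 → not met
3. condition 'flies at night' holds; battery cycle review 878 days ago vs limit 730 → not met
4. aviation liability coverage $1,625,000 < $1,750,000 → not met
5. condition 'flies beyond visual line of sight' holds; insurance policy review 113 days ago vs limit 90 → not met
6. flight-log audit 691 days ago vs limit 730 → met
7. condition 'flies over people' holds; reportable incidents in the past year 2 > 0 → not met
8. Part 107 recurrent training 23 days ago vs limit 30 → met
9. airframe inspection 768 days ago vs limit 730 → not met
10. visual observers trained 0 < 3 → not met
11. operations manual absent → not met
Not met: 1, 2, 3, 4, 5, 7, 9, 10, 11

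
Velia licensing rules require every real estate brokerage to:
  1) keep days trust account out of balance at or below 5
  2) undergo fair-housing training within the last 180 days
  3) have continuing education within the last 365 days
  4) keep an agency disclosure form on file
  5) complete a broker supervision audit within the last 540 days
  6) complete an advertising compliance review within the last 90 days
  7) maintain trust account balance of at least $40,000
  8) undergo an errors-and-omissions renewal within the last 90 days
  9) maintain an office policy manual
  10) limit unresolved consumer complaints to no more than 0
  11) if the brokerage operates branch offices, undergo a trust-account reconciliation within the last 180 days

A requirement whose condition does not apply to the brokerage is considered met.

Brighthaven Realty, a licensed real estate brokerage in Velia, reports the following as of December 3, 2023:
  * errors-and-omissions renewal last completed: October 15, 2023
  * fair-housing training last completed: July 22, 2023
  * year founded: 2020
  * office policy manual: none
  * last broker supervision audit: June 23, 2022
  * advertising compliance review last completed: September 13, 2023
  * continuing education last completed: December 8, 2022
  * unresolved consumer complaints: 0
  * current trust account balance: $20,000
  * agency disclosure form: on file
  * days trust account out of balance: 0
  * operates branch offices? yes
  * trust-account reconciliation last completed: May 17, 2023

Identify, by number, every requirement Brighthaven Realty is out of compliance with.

7, 9, 11

1. days trust account out of balance 0 ≤ 5 → met
2. fair-housing training 134 days ago vs limit 180 → met
3. continuing education 360 days ago vs limit 365 → met
4. agency disclosure form present → met
5. broker supervision audit 528 days ago vs limit 540 → met
6. advertising compliance review 81 days ago vs limit 90 → met
7. trust account balance $20,000 < $40,000 → not met
8. errors-and-omissions renewal 49 days ago vs limit 90 → met
9. office policy manual absent → not met
10. unresolved consumer complaints 0 ≤ 0 → met
11. condition 'operates branch offices' holds; trust-account reconciliation 200 days ago vs limit 180 → not met
Not met: 7, 9, 11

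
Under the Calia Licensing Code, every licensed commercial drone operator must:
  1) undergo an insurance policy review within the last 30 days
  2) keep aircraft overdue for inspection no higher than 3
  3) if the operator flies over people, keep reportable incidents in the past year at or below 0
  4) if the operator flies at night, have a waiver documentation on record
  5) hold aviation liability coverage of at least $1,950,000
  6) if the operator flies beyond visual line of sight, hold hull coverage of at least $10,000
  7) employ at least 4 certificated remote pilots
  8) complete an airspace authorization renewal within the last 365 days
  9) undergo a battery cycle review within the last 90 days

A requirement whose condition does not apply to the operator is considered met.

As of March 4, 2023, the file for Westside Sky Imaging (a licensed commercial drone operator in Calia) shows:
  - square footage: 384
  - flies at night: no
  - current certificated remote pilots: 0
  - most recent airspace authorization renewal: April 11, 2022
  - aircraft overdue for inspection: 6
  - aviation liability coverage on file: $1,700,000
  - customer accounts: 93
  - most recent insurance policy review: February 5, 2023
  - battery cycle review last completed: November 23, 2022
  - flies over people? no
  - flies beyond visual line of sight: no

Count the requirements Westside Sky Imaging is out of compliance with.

1. insurance policy review 27 days ago vs limit 30 → met
2. aircraft overdue for inspection 6 > 3 → not met
3. condition 'flies over people' does not hold → requirement n/a → met
4. condition 'flies at night' does not hold → requirement n/a → met
5. aviation liability coverage $1,700,000 < $1,950,000 → not met
6. condition 'flies beyond visual line of sight' does not hold → requirement n/a → met
7. certificated remote pilots 0 < 4 → not met
8. airspace authorization renewal 327 days ago vs limit 365 → met
9. battery cycle review 101 days ago vs limit 90 → not met
Not met: 4 of 9

4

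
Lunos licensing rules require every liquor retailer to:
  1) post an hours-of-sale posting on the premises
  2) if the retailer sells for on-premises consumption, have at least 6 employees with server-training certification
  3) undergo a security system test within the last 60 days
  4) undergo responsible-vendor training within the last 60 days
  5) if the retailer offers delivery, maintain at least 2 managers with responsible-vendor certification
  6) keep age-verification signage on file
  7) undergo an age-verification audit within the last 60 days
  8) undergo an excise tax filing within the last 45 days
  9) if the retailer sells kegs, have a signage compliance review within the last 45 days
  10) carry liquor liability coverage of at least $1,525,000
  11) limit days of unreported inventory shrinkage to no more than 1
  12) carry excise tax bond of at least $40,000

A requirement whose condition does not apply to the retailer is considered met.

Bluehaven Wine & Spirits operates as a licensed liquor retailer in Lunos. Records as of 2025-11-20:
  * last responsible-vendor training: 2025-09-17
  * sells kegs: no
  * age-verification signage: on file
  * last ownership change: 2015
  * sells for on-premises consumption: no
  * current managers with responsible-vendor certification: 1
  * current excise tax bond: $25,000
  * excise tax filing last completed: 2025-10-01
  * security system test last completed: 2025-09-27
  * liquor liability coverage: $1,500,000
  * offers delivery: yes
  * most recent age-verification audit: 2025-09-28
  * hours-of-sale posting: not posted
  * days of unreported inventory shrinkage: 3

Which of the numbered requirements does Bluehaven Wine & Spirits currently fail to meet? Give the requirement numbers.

1, 4, 5, 8, 10, 11, 12

1. hours-of-sale posting absent → not met
2. condition 'sells for on-premises consumption' does not hold → requirement n/a → met
3. security system test 54 days ago vs limit 60 → met
4. responsible-vendor training 64 days ago vs limit 60 → not met
5. condition 'offers delivery' holds; managers with responsible-vendor certification 1 < 2 → not met
6. age-verification signage present → met
7. age-verification audit 53 days ago vs limit 60 → met
8. excise tax filing 50 days ago vs limit 45 → not met
9. condition 'sells kegs' does not hold → requirement n/a → met
10. liquor liability coverage $1,500,000 < $1,525,000 → not met
11. days of unreported inventory shrinkage 3 > 1 → not met
12. excise tax bond $25,000 < $40,000 → not met
Not met: 1, 4, 5, 8, 10, 11, 12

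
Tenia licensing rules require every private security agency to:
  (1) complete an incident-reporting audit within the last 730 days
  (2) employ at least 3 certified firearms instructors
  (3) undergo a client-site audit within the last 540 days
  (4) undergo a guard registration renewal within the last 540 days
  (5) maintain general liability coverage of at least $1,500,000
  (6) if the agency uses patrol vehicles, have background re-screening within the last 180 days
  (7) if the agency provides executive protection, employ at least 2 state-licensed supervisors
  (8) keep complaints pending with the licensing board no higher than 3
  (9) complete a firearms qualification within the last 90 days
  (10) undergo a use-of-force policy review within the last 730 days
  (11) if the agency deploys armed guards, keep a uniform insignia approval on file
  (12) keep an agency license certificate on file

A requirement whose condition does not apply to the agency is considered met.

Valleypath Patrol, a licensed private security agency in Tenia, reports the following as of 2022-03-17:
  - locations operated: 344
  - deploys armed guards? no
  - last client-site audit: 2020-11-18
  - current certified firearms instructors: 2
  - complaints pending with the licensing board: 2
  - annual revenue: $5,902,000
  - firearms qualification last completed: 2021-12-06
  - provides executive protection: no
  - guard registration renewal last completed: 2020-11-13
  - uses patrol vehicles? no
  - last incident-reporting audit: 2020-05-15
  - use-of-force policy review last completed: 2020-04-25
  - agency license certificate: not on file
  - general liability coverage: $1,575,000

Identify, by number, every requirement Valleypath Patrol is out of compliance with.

1. incident-reporting audit 671 days ago vs limit 730 → met
2. certified firearms instructors 2 < 3 → not met
3. client-site audit 484 days ago vs limit 540 → met
4. guard registration renewal 489 days ago vs limit 540 → met
5. general liability coverage $1,575,000 ≥ $1,500,000 → met
6. condition 'uses patrol vehicles' does not hold → requirement n/a → met
7. condition 'provides executive protection' does not hold → requirement n/a → met
8. complaints pending with the licensing board 2 ≤ 3 → met
9. firearms qualification 101 days ago vs limit 90 → not met
10. use-of-force policy review 691 days ago vs limit 730 → met
11. condition 'deploys armed guards' does not hold → requirement n/a → met
12. agency license certificate absent → not met
Not met: 2, 9, 12

2, 9, 12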